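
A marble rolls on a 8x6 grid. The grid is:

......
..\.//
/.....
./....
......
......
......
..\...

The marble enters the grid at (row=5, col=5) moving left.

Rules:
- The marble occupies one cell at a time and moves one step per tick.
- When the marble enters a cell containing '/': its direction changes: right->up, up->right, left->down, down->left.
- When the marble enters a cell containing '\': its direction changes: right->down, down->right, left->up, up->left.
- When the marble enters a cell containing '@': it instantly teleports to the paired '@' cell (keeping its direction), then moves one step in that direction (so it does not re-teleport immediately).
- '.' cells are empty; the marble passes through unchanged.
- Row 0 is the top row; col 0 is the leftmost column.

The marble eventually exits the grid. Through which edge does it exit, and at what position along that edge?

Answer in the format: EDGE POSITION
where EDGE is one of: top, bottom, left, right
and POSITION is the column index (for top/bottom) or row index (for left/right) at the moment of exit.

Step 1: enter (5,5), '.' pass, move left to (5,4)
Step 2: enter (5,4), '.' pass, move left to (5,3)
Step 3: enter (5,3), '.' pass, move left to (5,2)
Step 4: enter (5,2), '.' pass, move left to (5,1)
Step 5: enter (5,1), '.' pass, move left to (5,0)
Step 6: enter (5,0), '.' pass, move left to (5,-1)
Step 7: at (5,-1) — EXIT via left edge, pos 5

Answer: left 5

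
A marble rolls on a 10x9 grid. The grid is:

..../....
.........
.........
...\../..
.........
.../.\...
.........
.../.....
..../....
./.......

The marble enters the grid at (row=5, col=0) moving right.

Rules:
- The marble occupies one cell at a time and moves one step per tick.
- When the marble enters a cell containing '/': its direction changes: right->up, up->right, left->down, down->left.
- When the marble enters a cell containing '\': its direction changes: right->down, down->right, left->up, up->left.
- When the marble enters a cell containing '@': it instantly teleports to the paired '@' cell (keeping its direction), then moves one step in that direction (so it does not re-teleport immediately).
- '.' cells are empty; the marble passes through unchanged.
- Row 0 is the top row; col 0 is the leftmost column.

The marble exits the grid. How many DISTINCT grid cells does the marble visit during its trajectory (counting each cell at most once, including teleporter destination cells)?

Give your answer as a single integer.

Step 1: enter (5,0), '.' pass, move right to (5,1)
Step 2: enter (5,1), '.' pass, move right to (5,2)
Step 3: enter (5,2), '.' pass, move right to (5,3)
Step 4: enter (5,3), '/' deflects right->up, move up to (4,3)
Step 5: enter (4,3), '.' pass, move up to (3,3)
Step 6: enter (3,3), '\' deflects up->left, move left to (3,2)
Step 7: enter (3,2), '.' pass, move left to (3,1)
Step 8: enter (3,1), '.' pass, move left to (3,0)
Step 9: enter (3,0), '.' pass, move left to (3,-1)
Step 10: at (3,-1) — EXIT via left edge, pos 3
Distinct cells visited: 9 (path length 9)

Answer: 9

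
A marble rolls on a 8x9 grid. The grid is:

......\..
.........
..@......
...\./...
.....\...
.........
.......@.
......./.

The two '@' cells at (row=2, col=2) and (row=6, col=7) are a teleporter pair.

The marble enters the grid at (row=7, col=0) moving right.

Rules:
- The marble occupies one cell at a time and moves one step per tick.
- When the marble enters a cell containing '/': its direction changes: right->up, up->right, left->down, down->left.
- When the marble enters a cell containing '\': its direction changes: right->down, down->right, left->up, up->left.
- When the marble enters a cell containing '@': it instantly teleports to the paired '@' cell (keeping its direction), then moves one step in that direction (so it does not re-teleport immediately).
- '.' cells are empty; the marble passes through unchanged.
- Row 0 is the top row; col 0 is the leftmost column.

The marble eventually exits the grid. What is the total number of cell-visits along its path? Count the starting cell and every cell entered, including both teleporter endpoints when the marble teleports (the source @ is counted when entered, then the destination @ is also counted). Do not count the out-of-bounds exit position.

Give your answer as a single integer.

Answer: 12

Derivation:
Step 1: enter (7,0), '.' pass, move right to (7,1)
Step 2: enter (7,1), '.' pass, move right to (7,2)
Step 3: enter (7,2), '.' pass, move right to (7,3)
Step 4: enter (7,3), '.' pass, move right to (7,4)
Step 5: enter (7,4), '.' pass, move right to (7,5)
Step 6: enter (7,5), '.' pass, move right to (7,6)
Step 7: enter (7,6), '.' pass, move right to (7,7)
Step 8: enter (7,7), '/' deflects right->up, move up to (6,7)
Step 9: enter (6,7), '@' teleport (6,7)->(2,2), also enter (2,2), move up to (1,2)
Step 10: enter (1,2), '.' pass, move up to (0,2)
Step 11: enter (0,2), '.' pass, move up to (-1,2)
Step 12: at (-1,2) — EXIT via top edge, pos 2
Path length (cell visits): 12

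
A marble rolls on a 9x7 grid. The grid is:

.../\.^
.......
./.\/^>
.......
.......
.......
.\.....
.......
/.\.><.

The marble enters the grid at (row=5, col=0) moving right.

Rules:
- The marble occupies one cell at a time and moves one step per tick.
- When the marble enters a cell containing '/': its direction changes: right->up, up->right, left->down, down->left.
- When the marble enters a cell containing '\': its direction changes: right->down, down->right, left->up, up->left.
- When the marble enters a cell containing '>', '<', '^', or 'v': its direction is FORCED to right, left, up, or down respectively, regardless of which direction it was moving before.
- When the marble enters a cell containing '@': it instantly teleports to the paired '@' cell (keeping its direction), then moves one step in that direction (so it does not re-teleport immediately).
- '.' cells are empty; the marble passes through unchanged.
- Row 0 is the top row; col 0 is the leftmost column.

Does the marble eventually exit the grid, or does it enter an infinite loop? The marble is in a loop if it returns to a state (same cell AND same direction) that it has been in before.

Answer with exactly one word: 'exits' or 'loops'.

Step 1: enter (5,0), '.' pass, move right to (5,1)
Step 2: enter (5,1), '.' pass, move right to (5,2)
Step 3: enter (5,2), '.' pass, move right to (5,3)
Step 4: enter (5,3), '.' pass, move right to (5,4)
Step 5: enter (5,4), '.' pass, move right to (5,5)
Step 6: enter (5,5), '.' pass, move right to (5,6)
Step 7: enter (5,6), '.' pass, move right to (5,7)
Step 8: at (5,7) — EXIT via right edge, pos 5

Answer: exits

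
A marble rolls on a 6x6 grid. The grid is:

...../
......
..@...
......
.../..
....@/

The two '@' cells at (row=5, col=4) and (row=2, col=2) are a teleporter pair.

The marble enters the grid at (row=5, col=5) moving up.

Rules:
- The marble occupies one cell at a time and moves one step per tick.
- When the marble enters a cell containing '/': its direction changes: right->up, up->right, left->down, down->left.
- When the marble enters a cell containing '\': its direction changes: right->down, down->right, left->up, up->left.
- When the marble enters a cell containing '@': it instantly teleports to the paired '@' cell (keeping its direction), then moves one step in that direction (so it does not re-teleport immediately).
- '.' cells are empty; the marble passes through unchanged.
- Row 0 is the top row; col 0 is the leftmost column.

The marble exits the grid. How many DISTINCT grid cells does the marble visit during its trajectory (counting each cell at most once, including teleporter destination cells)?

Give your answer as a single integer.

Step 1: enter (5,5), '/' deflects up->right, move right to (5,6)
Step 2: at (5,6) — EXIT via right edge, pos 5
Distinct cells visited: 1 (path length 1)

Answer: 1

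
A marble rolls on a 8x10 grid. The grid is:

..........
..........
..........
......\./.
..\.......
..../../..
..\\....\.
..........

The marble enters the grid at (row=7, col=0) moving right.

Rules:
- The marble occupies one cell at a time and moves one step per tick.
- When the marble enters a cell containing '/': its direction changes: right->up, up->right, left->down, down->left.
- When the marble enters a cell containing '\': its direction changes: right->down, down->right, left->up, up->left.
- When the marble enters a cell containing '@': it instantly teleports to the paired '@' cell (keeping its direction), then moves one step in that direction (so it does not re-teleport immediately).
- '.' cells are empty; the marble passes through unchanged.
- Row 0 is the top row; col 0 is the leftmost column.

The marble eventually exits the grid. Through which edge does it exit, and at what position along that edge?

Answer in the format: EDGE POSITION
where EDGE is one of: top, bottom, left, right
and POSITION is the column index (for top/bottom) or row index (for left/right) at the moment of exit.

Step 1: enter (7,0), '.' pass, move right to (7,1)
Step 2: enter (7,1), '.' pass, move right to (7,2)
Step 3: enter (7,2), '.' pass, move right to (7,3)
Step 4: enter (7,3), '.' pass, move right to (7,4)
Step 5: enter (7,4), '.' pass, move right to (7,5)
Step 6: enter (7,5), '.' pass, move right to (7,6)
Step 7: enter (7,6), '.' pass, move right to (7,7)
Step 8: enter (7,7), '.' pass, move right to (7,8)
Step 9: enter (7,8), '.' pass, move right to (7,9)
Step 10: enter (7,9), '.' pass, move right to (7,10)
Step 11: at (7,10) — EXIT via right edge, pos 7

Answer: right 7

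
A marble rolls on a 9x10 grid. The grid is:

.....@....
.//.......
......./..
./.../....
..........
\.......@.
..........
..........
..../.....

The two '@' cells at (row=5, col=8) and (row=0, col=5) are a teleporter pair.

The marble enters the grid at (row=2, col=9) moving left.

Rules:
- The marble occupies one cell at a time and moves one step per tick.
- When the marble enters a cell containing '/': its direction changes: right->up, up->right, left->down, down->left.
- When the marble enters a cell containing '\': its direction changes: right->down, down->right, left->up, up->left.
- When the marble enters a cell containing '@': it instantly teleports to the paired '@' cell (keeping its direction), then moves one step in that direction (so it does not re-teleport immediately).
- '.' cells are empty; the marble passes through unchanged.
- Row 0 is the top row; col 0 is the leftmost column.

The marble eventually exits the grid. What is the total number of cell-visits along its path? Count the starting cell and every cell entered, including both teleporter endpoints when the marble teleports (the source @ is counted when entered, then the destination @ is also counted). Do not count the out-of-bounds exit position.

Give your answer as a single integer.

Answer: 9

Derivation:
Step 1: enter (2,9), '.' pass, move left to (2,8)
Step 2: enter (2,8), '.' pass, move left to (2,7)
Step 3: enter (2,7), '/' deflects left->down, move down to (3,7)
Step 4: enter (3,7), '.' pass, move down to (4,7)
Step 5: enter (4,7), '.' pass, move down to (5,7)
Step 6: enter (5,7), '.' pass, move down to (6,7)
Step 7: enter (6,7), '.' pass, move down to (7,7)
Step 8: enter (7,7), '.' pass, move down to (8,7)
Step 9: enter (8,7), '.' pass, move down to (9,7)
Step 10: at (9,7) — EXIT via bottom edge, pos 7
Path length (cell visits): 9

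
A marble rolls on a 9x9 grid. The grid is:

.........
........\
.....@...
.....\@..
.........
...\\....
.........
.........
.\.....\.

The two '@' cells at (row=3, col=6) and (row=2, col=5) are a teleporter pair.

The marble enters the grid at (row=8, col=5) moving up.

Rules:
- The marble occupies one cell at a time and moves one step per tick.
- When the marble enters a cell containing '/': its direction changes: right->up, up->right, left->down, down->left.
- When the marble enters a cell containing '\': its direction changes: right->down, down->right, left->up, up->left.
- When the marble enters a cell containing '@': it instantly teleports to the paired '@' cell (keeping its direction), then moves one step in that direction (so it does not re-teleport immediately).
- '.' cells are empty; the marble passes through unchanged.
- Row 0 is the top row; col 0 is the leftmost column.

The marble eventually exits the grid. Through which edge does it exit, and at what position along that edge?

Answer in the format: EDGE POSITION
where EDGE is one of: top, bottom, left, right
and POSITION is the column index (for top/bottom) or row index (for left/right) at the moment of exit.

Answer: left 3

Derivation:
Step 1: enter (8,5), '.' pass, move up to (7,5)
Step 2: enter (7,5), '.' pass, move up to (6,5)
Step 3: enter (6,5), '.' pass, move up to (5,5)
Step 4: enter (5,5), '.' pass, move up to (4,5)
Step 5: enter (4,5), '.' pass, move up to (3,5)
Step 6: enter (3,5), '\' deflects up->left, move left to (3,4)
Step 7: enter (3,4), '.' pass, move left to (3,3)
Step 8: enter (3,3), '.' pass, move left to (3,2)
Step 9: enter (3,2), '.' pass, move left to (3,1)
Step 10: enter (3,1), '.' pass, move left to (3,0)
Step 11: enter (3,0), '.' pass, move left to (3,-1)
Step 12: at (3,-1) — EXIT via left edge, pos 3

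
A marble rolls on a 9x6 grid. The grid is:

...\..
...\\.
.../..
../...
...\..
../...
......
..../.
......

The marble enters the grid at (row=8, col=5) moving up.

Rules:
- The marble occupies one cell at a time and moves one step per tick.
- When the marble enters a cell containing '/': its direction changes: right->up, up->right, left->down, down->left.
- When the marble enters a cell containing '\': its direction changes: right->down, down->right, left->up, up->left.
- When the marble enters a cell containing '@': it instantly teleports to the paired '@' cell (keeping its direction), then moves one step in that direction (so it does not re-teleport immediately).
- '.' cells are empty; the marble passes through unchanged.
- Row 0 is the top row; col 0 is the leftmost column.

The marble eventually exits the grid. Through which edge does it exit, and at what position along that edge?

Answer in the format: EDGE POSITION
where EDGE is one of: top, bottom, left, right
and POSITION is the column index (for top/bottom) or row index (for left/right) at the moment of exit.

Step 1: enter (8,5), '.' pass, move up to (7,5)
Step 2: enter (7,5), '.' pass, move up to (6,5)
Step 3: enter (6,5), '.' pass, move up to (5,5)
Step 4: enter (5,5), '.' pass, move up to (4,5)
Step 5: enter (4,5), '.' pass, move up to (3,5)
Step 6: enter (3,5), '.' pass, move up to (2,5)
Step 7: enter (2,5), '.' pass, move up to (1,5)
Step 8: enter (1,5), '.' pass, move up to (0,5)
Step 9: enter (0,5), '.' pass, move up to (-1,5)
Step 10: at (-1,5) — EXIT via top edge, pos 5

Answer: top 5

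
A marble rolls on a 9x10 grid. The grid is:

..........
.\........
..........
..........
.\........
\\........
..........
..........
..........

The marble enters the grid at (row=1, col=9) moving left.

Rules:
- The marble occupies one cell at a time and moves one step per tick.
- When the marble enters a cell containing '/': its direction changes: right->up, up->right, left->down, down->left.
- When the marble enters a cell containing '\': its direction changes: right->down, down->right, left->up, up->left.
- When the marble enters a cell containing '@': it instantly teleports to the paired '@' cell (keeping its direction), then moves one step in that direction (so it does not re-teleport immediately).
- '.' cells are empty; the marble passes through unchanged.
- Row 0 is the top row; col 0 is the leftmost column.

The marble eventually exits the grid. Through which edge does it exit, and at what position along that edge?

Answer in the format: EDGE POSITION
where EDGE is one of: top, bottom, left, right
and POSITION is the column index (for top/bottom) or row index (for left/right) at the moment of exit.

Answer: top 1

Derivation:
Step 1: enter (1,9), '.' pass, move left to (1,8)
Step 2: enter (1,8), '.' pass, move left to (1,7)
Step 3: enter (1,7), '.' pass, move left to (1,6)
Step 4: enter (1,6), '.' pass, move left to (1,5)
Step 5: enter (1,5), '.' pass, move left to (1,4)
Step 6: enter (1,4), '.' pass, move left to (1,3)
Step 7: enter (1,3), '.' pass, move left to (1,2)
Step 8: enter (1,2), '.' pass, move left to (1,1)
Step 9: enter (1,1), '\' deflects left->up, move up to (0,1)
Step 10: enter (0,1), '.' pass, move up to (-1,1)
Step 11: at (-1,1) — EXIT via top edge, pos 1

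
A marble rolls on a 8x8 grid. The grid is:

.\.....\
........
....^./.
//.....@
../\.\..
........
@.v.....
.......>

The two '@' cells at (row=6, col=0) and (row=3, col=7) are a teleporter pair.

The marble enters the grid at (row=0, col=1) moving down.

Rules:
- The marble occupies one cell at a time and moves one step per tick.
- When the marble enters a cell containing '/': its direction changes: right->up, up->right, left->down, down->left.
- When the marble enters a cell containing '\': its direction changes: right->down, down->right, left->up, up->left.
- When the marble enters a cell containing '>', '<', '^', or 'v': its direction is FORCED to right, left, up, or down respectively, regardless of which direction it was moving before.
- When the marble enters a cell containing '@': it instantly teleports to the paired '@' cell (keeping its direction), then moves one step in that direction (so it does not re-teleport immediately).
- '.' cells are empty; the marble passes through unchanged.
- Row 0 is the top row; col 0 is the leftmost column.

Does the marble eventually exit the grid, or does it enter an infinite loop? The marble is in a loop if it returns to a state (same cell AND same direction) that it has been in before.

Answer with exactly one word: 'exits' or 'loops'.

Step 1: enter (0,1), '\' deflects down->right, move right to (0,2)
Step 2: enter (0,2), '.' pass, move right to (0,3)
Step 3: enter (0,3), '.' pass, move right to (0,4)
Step 4: enter (0,4), '.' pass, move right to (0,5)
Step 5: enter (0,5), '.' pass, move right to (0,6)
Step 6: enter (0,6), '.' pass, move right to (0,7)
Step 7: enter (0,7), '\' deflects right->down, move down to (1,7)
Step 8: enter (1,7), '.' pass, move down to (2,7)
Step 9: enter (2,7), '.' pass, move down to (3,7)
Step 10: enter (3,7), '@' teleport (3,7)->(6,0), also enter (6,0), move down to (7,0)
Step 11: enter (7,0), '.' pass, move down to (8,0)
Step 12: at (8,0) — EXIT via bottom edge, pos 0

Answer: exits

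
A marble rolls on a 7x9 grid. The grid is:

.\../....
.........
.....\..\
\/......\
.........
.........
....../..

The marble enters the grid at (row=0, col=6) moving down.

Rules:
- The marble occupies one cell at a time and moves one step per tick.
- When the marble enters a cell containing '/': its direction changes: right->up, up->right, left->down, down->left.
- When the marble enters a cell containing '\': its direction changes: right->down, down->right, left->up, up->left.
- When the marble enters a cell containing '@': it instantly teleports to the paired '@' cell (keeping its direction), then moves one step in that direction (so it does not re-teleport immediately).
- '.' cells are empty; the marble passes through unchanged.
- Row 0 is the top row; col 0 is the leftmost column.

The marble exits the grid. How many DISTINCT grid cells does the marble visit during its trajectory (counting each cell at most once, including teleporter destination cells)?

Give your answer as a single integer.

Answer: 13

Derivation:
Step 1: enter (0,6), '.' pass, move down to (1,6)
Step 2: enter (1,6), '.' pass, move down to (2,6)
Step 3: enter (2,6), '.' pass, move down to (3,6)
Step 4: enter (3,6), '.' pass, move down to (4,6)
Step 5: enter (4,6), '.' pass, move down to (5,6)
Step 6: enter (5,6), '.' pass, move down to (6,6)
Step 7: enter (6,6), '/' deflects down->left, move left to (6,5)
Step 8: enter (6,5), '.' pass, move left to (6,4)
Step 9: enter (6,4), '.' pass, move left to (6,3)
Step 10: enter (6,3), '.' pass, move left to (6,2)
Step 11: enter (6,2), '.' pass, move left to (6,1)
Step 12: enter (6,1), '.' pass, move left to (6,0)
Step 13: enter (6,0), '.' pass, move left to (6,-1)
Step 14: at (6,-1) — EXIT via left edge, pos 6
Distinct cells visited: 13 (path length 13)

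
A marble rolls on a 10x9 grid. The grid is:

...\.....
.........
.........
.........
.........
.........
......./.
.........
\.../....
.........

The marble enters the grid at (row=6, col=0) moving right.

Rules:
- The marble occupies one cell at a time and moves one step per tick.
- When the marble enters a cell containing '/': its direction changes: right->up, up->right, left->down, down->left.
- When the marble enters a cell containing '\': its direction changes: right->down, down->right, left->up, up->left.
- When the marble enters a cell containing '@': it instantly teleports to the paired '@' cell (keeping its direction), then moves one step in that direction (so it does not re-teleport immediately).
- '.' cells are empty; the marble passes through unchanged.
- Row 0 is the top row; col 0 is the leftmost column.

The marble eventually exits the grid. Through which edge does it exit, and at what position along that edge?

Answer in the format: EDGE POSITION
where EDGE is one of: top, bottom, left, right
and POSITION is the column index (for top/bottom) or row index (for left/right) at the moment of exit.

Answer: top 7

Derivation:
Step 1: enter (6,0), '.' pass, move right to (6,1)
Step 2: enter (6,1), '.' pass, move right to (6,2)
Step 3: enter (6,2), '.' pass, move right to (6,3)
Step 4: enter (6,3), '.' pass, move right to (6,4)
Step 5: enter (6,4), '.' pass, move right to (6,5)
Step 6: enter (6,5), '.' pass, move right to (6,6)
Step 7: enter (6,6), '.' pass, move right to (6,7)
Step 8: enter (6,7), '/' deflects right->up, move up to (5,7)
Step 9: enter (5,7), '.' pass, move up to (4,7)
Step 10: enter (4,7), '.' pass, move up to (3,7)
Step 11: enter (3,7), '.' pass, move up to (2,7)
Step 12: enter (2,7), '.' pass, move up to (1,7)
Step 13: enter (1,7), '.' pass, move up to (0,7)
Step 14: enter (0,7), '.' pass, move up to (-1,7)
Step 15: at (-1,7) — EXIT via top edge, pos 7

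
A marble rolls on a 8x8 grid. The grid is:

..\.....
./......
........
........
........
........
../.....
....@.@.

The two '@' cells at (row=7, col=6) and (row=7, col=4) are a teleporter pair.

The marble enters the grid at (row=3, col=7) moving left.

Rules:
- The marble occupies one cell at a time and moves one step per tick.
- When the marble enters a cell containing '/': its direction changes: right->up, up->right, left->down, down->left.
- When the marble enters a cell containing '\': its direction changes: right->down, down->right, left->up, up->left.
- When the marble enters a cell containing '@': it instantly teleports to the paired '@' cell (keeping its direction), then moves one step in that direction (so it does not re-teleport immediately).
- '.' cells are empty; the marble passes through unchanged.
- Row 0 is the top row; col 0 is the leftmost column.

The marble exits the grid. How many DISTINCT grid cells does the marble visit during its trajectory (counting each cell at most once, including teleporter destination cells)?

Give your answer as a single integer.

Answer: 8

Derivation:
Step 1: enter (3,7), '.' pass, move left to (3,6)
Step 2: enter (3,6), '.' pass, move left to (3,5)
Step 3: enter (3,5), '.' pass, move left to (3,4)
Step 4: enter (3,4), '.' pass, move left to (3,3)
Step 5: enter (3,3), '.' pass, move left to (3,2)
Step 6: enter (3,2), '.' pass, move left to (3,1)
Step 7: enter (3,1), '.' pass, move left to (3,0)
Step 8: enter (3,0), '.' pass, move left to (3,-1)
Step 9: at (3,-1) — EXIT via left edge, pos 3
Distinct cells visited: 8 (path length 8)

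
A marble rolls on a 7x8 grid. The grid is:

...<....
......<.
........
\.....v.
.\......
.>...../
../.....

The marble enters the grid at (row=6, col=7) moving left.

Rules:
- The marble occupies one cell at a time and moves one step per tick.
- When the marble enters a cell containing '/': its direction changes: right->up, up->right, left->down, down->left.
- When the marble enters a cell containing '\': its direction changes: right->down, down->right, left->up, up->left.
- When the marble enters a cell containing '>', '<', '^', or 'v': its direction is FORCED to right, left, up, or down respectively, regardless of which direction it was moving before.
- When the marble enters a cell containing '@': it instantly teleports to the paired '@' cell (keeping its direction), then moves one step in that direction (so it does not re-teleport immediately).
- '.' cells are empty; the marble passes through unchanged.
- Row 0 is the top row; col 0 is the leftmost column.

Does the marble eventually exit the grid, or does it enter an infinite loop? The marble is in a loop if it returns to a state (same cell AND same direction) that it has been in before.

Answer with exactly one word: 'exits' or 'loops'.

Answer: exits

Derivation:
Step 1: enter (6,7), '.' pass, move left to (6,6)
Step 2: enter (6,6), '.' pass, move left to (6,5)
Step 3: enter (6,5), '.' pass, move left to (6,4)
Step 4: enter (6,4), '.' pass, move left to (6,3)
Step 5: enter (6,3), '.' pass, move left to (6,2)
Step 6: enter (6,2), '/' deflects left->down, move down to (7,2)
Step 7: at (7,2) — EXIT via bottom edge, pos 2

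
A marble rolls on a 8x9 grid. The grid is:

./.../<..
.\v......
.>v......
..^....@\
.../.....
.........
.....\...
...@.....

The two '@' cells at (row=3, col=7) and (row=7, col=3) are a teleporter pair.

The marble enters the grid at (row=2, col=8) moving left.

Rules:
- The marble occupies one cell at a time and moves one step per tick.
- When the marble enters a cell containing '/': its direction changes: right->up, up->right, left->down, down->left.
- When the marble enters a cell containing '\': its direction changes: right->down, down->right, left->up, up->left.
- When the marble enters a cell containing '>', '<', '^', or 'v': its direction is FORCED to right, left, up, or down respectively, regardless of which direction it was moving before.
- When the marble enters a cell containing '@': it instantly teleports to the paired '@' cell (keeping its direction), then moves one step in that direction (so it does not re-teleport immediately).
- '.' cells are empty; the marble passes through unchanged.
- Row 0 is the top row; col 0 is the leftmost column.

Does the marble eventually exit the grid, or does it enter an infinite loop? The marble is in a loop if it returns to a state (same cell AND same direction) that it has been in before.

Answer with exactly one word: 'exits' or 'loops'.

Answer: loops

Derivation:
Step 1: enter (2,8), '.' pass, move left to (2,7)
Step 2: enter (2,7), '.' pass, move left to (2,6)
Step 3: enter (2,6), '.' pass, move left to (2,5)
Step 4: enter (2,5), '.' pass, move left to (2,4)
Step 5: enter (2,4), '.' pass, move left to (2,3)
Step 6: enter (2,3), '.' pass, move left to (2,2)
Step 7: enter (2,2), 'v' forces left->down, move down to (3,2)
Step 8: enter (3,2), '^' forces down->up, move up to (2,2)
Step 9: enter (2,2), 'v' forces up->down, move down to (3,2)
Step 10: at (3,2) dir=down — LOOP DETECTED (seen before)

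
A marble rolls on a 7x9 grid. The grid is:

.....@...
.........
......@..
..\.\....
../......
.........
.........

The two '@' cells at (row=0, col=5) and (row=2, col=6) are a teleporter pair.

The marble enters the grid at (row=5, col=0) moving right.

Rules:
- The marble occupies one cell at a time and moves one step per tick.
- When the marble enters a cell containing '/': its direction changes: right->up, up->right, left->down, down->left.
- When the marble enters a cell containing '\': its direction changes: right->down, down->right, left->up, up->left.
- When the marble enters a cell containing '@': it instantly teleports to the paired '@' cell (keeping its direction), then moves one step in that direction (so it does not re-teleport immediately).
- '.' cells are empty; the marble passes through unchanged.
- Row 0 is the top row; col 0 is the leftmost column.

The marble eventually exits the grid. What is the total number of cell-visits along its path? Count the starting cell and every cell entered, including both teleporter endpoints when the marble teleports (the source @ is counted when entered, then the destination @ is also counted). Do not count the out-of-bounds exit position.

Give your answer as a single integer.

Step 1: enter (5,0), '.' pass, move right to (5,1)
Step 2: enter (5,1), '.' pass, move right to (5,2)
Step 3: enter (5,2), '.' pass, move right to (5,3)
Step 4: enter (5,3), '.' pass, move right to (5,4)
Step 5: enter (5,4), '.' pass, move right to (5,5)
Step 6: enter (5,5), '.' pass, move right to (5,6)
Step 7: enter (5,6), '.' pass, move right to (5,7)
Step 8: enter (5,7), '.' pass, move right to (5,8)
Step 9: enter (5,8), '.' pass, move right to (5,9)
Step 10: at (5,9) — EXIT via right edge, pos 5
Path length (cell visits): 9

Answer: 9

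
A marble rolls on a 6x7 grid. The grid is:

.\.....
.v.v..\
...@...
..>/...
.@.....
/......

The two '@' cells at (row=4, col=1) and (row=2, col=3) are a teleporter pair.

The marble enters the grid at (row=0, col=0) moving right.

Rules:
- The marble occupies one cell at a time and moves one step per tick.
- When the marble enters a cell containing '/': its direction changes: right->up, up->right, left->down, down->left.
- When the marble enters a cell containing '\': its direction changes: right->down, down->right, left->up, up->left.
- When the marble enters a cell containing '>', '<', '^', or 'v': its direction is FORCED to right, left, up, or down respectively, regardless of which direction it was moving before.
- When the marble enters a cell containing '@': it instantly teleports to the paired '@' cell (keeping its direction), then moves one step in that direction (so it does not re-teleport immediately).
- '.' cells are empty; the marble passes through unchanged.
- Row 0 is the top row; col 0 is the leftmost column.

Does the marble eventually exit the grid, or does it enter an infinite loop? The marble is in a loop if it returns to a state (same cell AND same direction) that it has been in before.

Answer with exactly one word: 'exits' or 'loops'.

Step 1: enter (0,0), '.' pass, move right to (0,1)
Step 2: enter (0,1), '\' deflects right->down, move down to (1,1)
Step 3: enter (1,1), 'v' forces down->down, move down to (2,1)
Step 4: enter (2,1), '.' pass, move down to (3,1)
Step 5: enter (3,1), '.' pass, move down to (4,1)
Step 6: enter (4,1), '@' teleport (4,1)->(2,3), also enter (2,3), move down to (3,3)
Step 7: enter (3,3), '/' deflects down->left, move left to (3,2)
Step 8: enter (3,2), '>' forces left->right, move right to (3,3)
Step 9: enter (3,3), '/' deflects right->up, move up to (2,3)
Step 10: enter (2,3), '@' teleport (2,3)->(4,1), also enter (4,1), move up to (3,1)
Step 11: enter (3,1), '.' pass, move up to (2,1)
Step 12: enter (2,1), '.' pass, move up to (1,1)
Step 13: enter (1,1), 'v' forces up->down, move down to (2,1)
Step 14: at (2,1) dir=down — LOOP DETECTED (seen before)

Answer: loops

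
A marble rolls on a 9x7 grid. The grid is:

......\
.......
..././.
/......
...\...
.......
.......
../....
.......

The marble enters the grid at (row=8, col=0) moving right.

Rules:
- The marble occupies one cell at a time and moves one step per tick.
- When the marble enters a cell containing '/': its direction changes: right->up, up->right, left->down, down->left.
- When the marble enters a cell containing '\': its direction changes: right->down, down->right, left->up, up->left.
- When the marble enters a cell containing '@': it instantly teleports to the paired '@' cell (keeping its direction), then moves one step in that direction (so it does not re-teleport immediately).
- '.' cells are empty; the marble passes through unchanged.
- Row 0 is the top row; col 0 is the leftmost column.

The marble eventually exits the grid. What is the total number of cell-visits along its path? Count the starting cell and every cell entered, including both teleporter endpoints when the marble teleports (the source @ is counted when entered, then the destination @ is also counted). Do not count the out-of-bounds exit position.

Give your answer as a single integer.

Step 1: enter (8,0), '.' pass, move right to (8,1)
Step 2: enter (8,1), '.' pass, move right to (8,2)
Step 3: enter (8,2), '.' pass, move right to (8,3)
Step 4: enter (8,3), '.' pass, move right to (8,4)
Step 5: enter (8,4), '.' pass, move right to (8,5)
Step 6: enter (8,5), '.' pass, move right to (8,6)
Step 7: enter (8,6), '.' pass, move right to (8,7)
Step 8: at (8,7) — EXIT via right edge, pos 8
Path length (cell visits): 7

Answer: 7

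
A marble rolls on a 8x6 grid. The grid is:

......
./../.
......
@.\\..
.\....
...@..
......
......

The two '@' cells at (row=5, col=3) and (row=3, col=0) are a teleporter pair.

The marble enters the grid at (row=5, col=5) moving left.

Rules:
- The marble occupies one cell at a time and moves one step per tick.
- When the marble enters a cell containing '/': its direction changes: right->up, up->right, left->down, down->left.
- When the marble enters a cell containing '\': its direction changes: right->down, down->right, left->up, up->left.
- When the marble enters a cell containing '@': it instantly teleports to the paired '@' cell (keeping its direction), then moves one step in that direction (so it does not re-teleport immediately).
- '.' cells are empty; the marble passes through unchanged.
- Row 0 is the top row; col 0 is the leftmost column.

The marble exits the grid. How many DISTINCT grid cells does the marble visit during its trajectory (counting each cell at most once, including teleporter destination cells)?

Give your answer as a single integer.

Step 1: enter (5,5), '.' pass, move left to (5,4)
Step 2: enter (5,4), '.' pass, move left to (5,3)
Step 3: enter (5,3), '@' teleport (5,3)->(3,0), also enter (3,0), move left to (3,-1)
Step 4: at (3,-1) — EXIT via left edge, pos 3
Distinct cells visited: 4 (path length 4)

Answer: 4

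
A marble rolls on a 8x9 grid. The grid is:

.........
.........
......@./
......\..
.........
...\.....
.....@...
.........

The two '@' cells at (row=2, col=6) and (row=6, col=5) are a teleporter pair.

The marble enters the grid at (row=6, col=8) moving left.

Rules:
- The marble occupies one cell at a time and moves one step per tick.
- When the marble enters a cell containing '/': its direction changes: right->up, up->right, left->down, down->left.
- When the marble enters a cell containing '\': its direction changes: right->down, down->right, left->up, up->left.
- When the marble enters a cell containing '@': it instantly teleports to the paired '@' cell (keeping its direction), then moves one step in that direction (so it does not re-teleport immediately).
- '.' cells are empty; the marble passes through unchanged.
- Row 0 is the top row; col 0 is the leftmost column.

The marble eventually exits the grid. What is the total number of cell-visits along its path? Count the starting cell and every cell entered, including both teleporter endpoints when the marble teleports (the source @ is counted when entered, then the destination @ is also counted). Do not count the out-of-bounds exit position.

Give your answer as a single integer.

Step 1: enter (6,8), '.' pass, move left to (6,7)
Step 2: enter (6,7), '.' pass, move left to (6,6)
Step 3: enter (6,6), '.' pass, move left to (6,5)
Step 4: enter (6,5), '@' teleport (6,5)->(2,6), also enter (2,6), move left to (2,5)
Step 5: enter (2,5), '.' pass, move left to (2,4)
Step 6: enter (2,4), '.' pass, move left to (2,3)
Step 7: enter (2,3), '.' pass, move left to (2,2)
Step 8: enter (2,2), '.' pass, move left to (2,1)
Step 9: enter (2,1), '.' pass, move left to (2,0)
Step 10: enter (2,0), '.' pass, move left to (2,-1)
Step 11: at (2,-1) — EXIT via left edge, pos 2
Path length (cell visits): 11

Answer: 11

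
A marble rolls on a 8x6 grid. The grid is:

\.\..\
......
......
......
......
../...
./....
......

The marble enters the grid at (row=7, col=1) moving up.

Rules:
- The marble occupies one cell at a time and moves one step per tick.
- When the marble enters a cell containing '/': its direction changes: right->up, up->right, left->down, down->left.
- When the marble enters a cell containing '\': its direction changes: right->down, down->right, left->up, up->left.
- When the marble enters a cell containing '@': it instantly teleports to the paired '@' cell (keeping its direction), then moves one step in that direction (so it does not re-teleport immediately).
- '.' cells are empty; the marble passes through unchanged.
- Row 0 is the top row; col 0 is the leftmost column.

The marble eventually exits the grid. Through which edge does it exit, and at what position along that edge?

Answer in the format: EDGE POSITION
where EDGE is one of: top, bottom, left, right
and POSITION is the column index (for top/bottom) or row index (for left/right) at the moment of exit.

Step 1: enter (7,1), '.' pass, move up to (6,1)
Step 2: enter (6,1), '/' deflects up->right, move right to (6,2)
Step 3: enter (6,2), '.' pass, move right to (6,3)
Step 4: enter (6,3), '.' pass, move right to (6,4)
Step 5: enter (6,4), '.' pass, move right to (6,5)
Step 6: enter (6,5), '.' pass, move right to (6,6)
Step 7: at (6,6) — EXIT via right edge, pos 6

Answer: right 6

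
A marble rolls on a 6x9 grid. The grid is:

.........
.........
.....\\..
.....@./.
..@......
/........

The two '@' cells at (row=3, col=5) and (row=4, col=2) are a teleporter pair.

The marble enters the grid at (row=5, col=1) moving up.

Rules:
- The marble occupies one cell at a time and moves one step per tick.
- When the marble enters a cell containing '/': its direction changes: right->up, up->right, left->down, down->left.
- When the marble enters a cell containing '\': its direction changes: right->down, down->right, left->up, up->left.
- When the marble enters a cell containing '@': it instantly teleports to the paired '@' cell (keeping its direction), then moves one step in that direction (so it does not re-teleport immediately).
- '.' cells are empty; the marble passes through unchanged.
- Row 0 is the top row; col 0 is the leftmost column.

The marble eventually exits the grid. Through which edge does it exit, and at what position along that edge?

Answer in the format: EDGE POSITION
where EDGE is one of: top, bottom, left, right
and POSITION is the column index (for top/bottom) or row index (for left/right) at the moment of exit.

Answer: top 1

Derivation:
Step 1: enter (5,1), '.' pass, move up to (4,1)
Step 2: enter (4,1), '.' pass, move up to (3,1)
Step 3: enter (3,1), '.' pass, move up to (2,1)
Step 4: enter (2,1), '.' pass, move up to (1,1)
Step 5: enter (1,1), '.' pass, move up to (0,1)
Step 6: enter (0,1), '.' pass, move up to (-1,1)
Step 7: at (-1,1) — EXIT via top edge, pos 1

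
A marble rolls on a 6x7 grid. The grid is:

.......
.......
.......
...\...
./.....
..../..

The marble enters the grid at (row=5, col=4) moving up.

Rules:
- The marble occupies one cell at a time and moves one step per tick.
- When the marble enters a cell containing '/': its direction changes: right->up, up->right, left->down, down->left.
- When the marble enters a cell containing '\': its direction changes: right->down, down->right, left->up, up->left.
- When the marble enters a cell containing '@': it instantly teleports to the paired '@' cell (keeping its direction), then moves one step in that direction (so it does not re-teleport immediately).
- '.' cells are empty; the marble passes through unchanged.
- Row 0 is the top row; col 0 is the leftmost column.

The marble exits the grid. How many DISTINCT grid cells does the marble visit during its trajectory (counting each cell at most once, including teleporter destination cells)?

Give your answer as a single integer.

Answer: 3

Derivation:
Step 1: enter (5,4), '/' deflects up->right, move right to (5,5)
Step 2: enter (5,5), '.' pass, move right to (5,6)
Step 3: enter (5,6), '.' pass, move right to (5,7)
Step 4: at (5,7) — EXIT via right edge, pos 5
Distinct cells visited: 3 (path length 3)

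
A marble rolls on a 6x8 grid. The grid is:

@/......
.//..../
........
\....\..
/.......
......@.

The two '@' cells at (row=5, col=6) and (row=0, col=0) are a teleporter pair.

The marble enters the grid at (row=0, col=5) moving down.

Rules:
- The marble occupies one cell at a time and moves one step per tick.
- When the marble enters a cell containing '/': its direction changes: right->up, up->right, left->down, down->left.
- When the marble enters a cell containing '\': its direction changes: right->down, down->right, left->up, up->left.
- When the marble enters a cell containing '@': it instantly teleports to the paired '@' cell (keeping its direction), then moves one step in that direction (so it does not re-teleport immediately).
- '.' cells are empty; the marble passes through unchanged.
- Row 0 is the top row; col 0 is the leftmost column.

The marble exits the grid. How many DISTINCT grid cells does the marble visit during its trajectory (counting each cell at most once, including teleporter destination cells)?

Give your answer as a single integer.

Answer: 6

Derivation:
Step 1: enter (0,5), '.' pass, move down to (1,5)
Step 2: enter (1,5), '.' pass, move down to (2,5)
Step 3: enter (2,5), '.' pass, move down to (3,5)
Step 4: enter (3,5), '\' deflects down->right, move right to (3,6)
Step 5: enter (3,6), '.' pass, move right to (3,7)
Step 6: enter (3,7), '.' pass, move right to (3,8)
Step 7: at (3,8) — EXIT via right edge, pos 3
Distinct cells visited: 6 (path length 6)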